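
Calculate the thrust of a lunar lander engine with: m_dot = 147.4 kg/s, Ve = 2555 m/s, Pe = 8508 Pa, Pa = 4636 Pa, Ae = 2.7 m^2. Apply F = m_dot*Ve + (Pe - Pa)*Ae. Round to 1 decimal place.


Step 1: Momentum thrust = m_dot * Ve = 147.4 * 2555 = 376607.0 N
Step 2: Pressure thrust = (Pe - Pa) * Ae = (8508 - 4636) * 2.7 = 10454.4 N
Step 3: Total thrust F = 376607.0 + 10454.4 = 387061.4 N

387061.4


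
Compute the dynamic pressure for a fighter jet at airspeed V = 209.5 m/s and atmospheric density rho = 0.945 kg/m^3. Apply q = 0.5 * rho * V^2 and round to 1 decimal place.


Step 1: V^2 = 209.5^2 = 43890.25
Step 2: q = 0.5 * 0.945 * 43890.25
Step 3: q = 20738.1 Pa

20738.1


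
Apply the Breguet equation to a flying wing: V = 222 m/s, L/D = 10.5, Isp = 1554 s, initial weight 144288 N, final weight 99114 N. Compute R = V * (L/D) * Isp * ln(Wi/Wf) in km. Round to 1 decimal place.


Step 1: Coefficient = V * (L/D) * Isp = 222 * 10.5 * 1554 = 3622374.0 m
Step 2: Wi/Wf = 144288 / 99114 = 1.455778
Step 3: ln(1.455778) = 0.375541
Step 4: R = 3622374.0 * 0.375541 = 1360348.5 m = 1360.3 km

1360.3


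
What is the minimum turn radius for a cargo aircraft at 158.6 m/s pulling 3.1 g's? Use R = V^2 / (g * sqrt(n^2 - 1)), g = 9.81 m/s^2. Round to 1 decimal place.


Step 1: V^2 = 158.6^2 = 25153.96
Step 2: n^2 - 1 = 3.1^2 - 1 = 8.61
Step 3: sqrt(8.61) = 2.93428
Step 4: R = 25153.96 / (9.81 * 2.93428) = 873.8 m

873.8


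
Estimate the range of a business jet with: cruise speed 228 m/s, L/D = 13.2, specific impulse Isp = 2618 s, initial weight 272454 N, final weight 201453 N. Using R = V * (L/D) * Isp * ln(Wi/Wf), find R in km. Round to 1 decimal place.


Step 1: Coefficient = V * (L/D) * Isp = 228 * 13.2 * 2618 = 7879132.8 m
Step 2: Wi/Wf = 272454 / 201453 = 1.352444
Step 3: ln(1.352444) = 0.301914
Step 4: R = 7879132.8 * 0.301914 = 2378818.0 m = 2378.8 km

2378.8


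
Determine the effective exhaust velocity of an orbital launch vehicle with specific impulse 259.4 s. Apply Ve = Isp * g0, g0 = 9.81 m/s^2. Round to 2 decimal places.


Step 1: Ve = Isp * g0 = 259.4 * 9.81
Step 2: Ve = 2544.71 m/s

2544.71


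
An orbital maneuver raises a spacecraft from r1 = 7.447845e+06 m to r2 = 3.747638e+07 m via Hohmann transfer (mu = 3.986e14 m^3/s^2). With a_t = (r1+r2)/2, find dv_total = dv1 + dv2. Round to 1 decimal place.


Step 1: Transfer semi-major axis a_t = (7.447845e+06 + 3.747638e+07) / 2 = 2.246211e+07 m
Step 2: v1 (circular at r1) = sqrt(mu/r1) = 7315.66 m/s
Step 3: v_t1 = sqrt(mu*(2/r1 - 1/a_t)) = 9449.46 m/s
Step 4: dv1 = |9449.46 - 7315.66| = 2133.8 m/s
Step 5: v2 (circular at r2) = 3261.29 m/s, v_t2 = 1877.93 m/s
Step 6: dv2 = |3261.29 - 1877.93| = 1383.36 m/s
Step 7: Total delta-v = 2133.8 + 1383.36 = 3517.2 m/s

3517.2


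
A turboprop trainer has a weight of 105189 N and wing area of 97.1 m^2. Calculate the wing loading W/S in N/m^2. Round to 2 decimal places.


Step 1: Wing loading = W / S = 105189 / 97.1
Step 2: Wing loading = 1083.31 N/m^2

1083.31


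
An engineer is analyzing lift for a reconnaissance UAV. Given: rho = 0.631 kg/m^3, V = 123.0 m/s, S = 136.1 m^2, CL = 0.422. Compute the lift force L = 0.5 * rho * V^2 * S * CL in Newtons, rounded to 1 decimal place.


Step 1: Calculate dynamic pressure q = 0.5 * 0.631 * 123.0^2 = 0.5 * 0.631 * 15129.0 = 4773.1995 Pa
Step 2: Multiply by wing area and lift coefficient: L = 4773.1995 * 136.1 * 0.422
Step 3: L = 649632.4519 * 0.422 = 274144.9 N

274144.9


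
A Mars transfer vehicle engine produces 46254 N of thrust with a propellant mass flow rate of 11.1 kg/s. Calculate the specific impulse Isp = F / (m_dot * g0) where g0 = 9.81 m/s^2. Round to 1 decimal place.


Step 1: m_dot * g0 = 11.1 * 9.81 = 108.89
Step 2: Isp = 46254 / 108.89 = 424.8 s

424.8


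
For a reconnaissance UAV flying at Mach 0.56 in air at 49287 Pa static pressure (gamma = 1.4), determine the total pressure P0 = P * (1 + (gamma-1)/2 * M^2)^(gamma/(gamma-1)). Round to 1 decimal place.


Step 1: (gamma-1)/2 * M^2 = 0.2 * 0.3136 = 0.06272
Step 2: 1 + 0.06272 = 1.06272
Step 3: Exponent gamma/(gamma-1) = 3.5
Step 4: P0 = 49287 * 1.06272^3.5 = 60981.5 Pa

60981.5


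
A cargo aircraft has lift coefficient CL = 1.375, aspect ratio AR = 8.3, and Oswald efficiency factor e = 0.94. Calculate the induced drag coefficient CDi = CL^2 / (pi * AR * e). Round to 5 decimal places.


Step 1: CL^2 = 1.375^2 = 1.890625
Step 2: pi * AR * e = 3.14159 * 8.3 * 0.94 = 24.510706
Step 3: CDi = 1.890625 / 24.510706 = 0.07713

0.07713


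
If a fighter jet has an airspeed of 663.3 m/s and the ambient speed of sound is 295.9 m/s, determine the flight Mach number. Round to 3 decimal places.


Step 1: M = V / a = 663.3 / 295.9
Step 2: M = 2.242

2.242


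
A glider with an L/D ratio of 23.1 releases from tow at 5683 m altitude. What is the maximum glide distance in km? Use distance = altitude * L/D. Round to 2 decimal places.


Step 1: Glide distance = altitude * L/D = 5683 * 23.1 = 131277.3 m
Step 2: Convert to km: 131277.3 / 1000 = 131.28 km

131.28


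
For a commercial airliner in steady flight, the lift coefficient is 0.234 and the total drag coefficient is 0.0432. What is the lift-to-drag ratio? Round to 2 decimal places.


Step 1: L/D = CL / CD = 0.234 / 0.0432
Step 2: L/D = 5.42

5.42


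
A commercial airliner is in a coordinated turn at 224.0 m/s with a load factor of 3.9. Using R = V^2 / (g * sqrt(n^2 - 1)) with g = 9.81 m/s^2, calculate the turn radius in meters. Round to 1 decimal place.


Step 1: V^2 = 224.0^2 = 50176.0
Step 2: n^2 - 1 = 3.9^2 - 1 = 14.21
Step 3: sqrt(14.21) = 3.769615
Step 4: R = 50176.0 / (9.81 * 3.769615) = 1356.8 m

1356.8


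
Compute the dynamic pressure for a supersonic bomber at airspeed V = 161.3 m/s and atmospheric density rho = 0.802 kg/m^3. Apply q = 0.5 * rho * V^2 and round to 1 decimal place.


Step 1: V^2 = 161.3^2 = 26017.69
Step 2: q = 0.5 * 0.802 * 26017.69
Step 3: q = 10433.1 Pa

10433.1


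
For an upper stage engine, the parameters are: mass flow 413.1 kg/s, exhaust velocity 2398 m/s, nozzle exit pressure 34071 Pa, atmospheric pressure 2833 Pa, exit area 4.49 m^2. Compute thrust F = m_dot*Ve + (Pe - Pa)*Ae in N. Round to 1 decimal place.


Step 1: Momentum thrust = m_dot * Ve = 413.1 * 2398 = 990613.8 N
Step 2: Pressure thrust = (Pe - Pa) * Ae = (34071 - 2833) * 4.49 = 140258.62 N
Step 3: Total thrust F = 990613.8 + 140258.62 = 1130872.4 N

1130872.4


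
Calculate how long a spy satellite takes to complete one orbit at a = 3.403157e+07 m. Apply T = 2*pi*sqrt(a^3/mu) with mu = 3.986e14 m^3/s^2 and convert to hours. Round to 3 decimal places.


Step 1: a^3 / mu = 3.941359e+22 / 3.986e14 = 9.888005e+07
Step 2: sqrt(9.888005e+07) = 9943.8446 s
Step 3: T = 2*pi * 9943.8446 = 62479.02 s
Step 4: T in hours = 62479.02 / 3600 = 17.355 hours

17.355


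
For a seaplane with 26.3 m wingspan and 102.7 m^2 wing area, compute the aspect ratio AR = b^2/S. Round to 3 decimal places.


Step 1: b^2 = 26.3^2 = 691.69
Step 2: AR = 691.69 / 102.7 = 6.735

6.735


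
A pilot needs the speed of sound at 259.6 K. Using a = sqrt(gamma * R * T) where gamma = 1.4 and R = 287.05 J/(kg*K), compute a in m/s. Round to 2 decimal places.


Step 1: gamma * R * T = 1.4 * 287.05 * 259.6 = 104325.452
Step 2: a = sqrt(104325.452) = 322.99 m/s

322.99


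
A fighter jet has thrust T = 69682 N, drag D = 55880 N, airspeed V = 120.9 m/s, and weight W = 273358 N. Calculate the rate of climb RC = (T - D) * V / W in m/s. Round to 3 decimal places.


Step 1: Excess thrust = T - D = 69682 - 55880 = 13802 N
Step 2: Excess power = 13802 * 120.9 = 1668661.8 W
Step 3: RC = 1668661.8 / 273358 = 6.104 m/s

6.104


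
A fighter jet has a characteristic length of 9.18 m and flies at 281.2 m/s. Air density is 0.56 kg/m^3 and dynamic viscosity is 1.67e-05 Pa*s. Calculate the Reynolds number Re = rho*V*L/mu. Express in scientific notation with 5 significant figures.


Step 1: Numerator = rho * V * L = 0.56 * 281.2 * 9.18 = 1445.59296
Step 2: Re = 1445.59296 / 1.67e-05
Step 3: Re = 8.6562e+07

8.6562e+07


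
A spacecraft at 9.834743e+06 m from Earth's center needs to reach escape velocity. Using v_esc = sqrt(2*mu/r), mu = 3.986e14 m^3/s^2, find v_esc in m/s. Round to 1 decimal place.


Step 1: 2*mu/r = 2 * 3.986e14 / 9.834743e+06 = 81059566.071
Step 2: v_esc = sqrt(81059566.071) = 9003.3 m/s

9003.3


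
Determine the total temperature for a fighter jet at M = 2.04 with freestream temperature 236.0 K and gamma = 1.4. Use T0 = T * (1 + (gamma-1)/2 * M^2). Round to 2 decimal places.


Step 1: (gamma-1)/2 = 0.2
Step 2: M^2 = 4.1616
Step 3: 1 + 0.2 * 4.1616 = 1.83232
Step 4: T0 = 236.0 * 1.83232 = 432.43 K

432.43


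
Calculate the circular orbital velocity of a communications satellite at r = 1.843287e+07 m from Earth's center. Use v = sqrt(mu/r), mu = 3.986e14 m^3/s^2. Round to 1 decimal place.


Step 1: mu / r = 3.986e14 / 1.843287e+07 = 21624413.3442
Step 2: v = sqrt(21624413.3442) = 4650.2 m/s

4650.2


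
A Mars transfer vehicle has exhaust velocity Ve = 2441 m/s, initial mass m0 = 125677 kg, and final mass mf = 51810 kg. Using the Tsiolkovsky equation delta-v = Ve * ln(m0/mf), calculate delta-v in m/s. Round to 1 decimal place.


Step 1: Mass ratio m0/mf = 125677 / 51810 = 2.425729
Step 2: ln(2.425729) = 0.886132
Step 3: delta-v = 2441 * 0.886132 = 2163.0 m/s

2163.0


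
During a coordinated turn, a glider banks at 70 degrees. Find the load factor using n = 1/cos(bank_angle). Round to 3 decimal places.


Step 1: Convert 70 degrees to radians = 1.22173
Step 2: cos(70 deg) = 0.34202
Step 3: n = 1 / 0.34202 = 2.924

2.924


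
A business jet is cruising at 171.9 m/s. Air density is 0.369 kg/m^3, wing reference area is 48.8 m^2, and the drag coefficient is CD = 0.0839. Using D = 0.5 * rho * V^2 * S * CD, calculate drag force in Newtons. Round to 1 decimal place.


Step 1: Dynamic pressure q = 0.5 * 0.369 * 171.9^2 = 5451.903 Pa
Step 2: Drag D = q * S * CD = 5451.903 * 48.8 * 0.0839
Step 3: D = 22321.8 N

22321.8


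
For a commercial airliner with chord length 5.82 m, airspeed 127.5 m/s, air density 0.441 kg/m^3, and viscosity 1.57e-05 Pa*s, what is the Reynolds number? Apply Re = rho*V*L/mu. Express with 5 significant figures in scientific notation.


Step 1: Numerator = rho * V * L = 0.441 * 127.5 * 5.82 = 327.24405
Step 2: Re = 327.24405 / 1.57e-05
Step 3: Re = 2.0844e+07

2.0844e+07


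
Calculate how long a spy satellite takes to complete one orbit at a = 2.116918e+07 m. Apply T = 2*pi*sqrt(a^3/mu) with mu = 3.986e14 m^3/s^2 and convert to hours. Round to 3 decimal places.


Step 1: a^3 / mu = 9.486633e+21 / 3.986e14 = 2.379988e+07
Step 2: sqrt(2.379988e+07) = 4878.5123 s
Step 3: T = 2*pi * 4878.5123 = 30652.6 s
Step 4: T in hours = 30652.6 / 3600 = 8.515 hours

8.515


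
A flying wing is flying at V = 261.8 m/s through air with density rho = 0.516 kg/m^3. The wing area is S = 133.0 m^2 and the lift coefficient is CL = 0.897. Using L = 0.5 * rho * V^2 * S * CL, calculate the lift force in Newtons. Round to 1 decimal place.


Step 1: Calculate dynamic pressure q = 0.5 * 0.516 * 261.8^2 = 0.5 * 0.516 * 68539.24 = 17683.1239 Pa
Step 2: Multiply by wing area and lift coefficient: L = 17683.1239 * 133.0 * 0.897
Step 3: L = 2351855.4814 * 0.897 = 2109614.4 N

2109614.4


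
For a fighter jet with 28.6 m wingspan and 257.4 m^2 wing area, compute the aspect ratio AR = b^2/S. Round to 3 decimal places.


Step 1: b^2 = 28.6^2 = 817.96
Step 2: AR = 817.96 / 257.4 = 3.178

3.178


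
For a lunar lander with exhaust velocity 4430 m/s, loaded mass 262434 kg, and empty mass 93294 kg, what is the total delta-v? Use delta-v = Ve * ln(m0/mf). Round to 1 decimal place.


Step 1: Mass ratio m0/mf = 262434 / 93294 = 2.812978
Step 2: ln(2.812978) = 1.034244
Step 3: delta-v = 4430 * 1.034244 = 4581.7 m/s

4581.7


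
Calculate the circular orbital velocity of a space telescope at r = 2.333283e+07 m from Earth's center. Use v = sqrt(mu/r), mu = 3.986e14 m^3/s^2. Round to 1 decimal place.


Step 1: mu / r = 3.986e14 / 2.333283e+07 = 17083225.6524
Step 2: v = sqrt(17083225.6524) = 4133.2 m/s

4133.2


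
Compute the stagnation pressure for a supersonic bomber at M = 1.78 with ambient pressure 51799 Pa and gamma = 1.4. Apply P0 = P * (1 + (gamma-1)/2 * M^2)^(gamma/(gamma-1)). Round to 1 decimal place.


Step 1: (gamma-1)/2 * M^2 = 0.2 * 3.1684 = 0.63368
Step 2: 1 + 0.63368 = 1.63368
Step 3: Exponent gamma/(gamma-1) = 3.5
Step 4: P0 = 51799 * 1.63368^3.5 = 288672.8 Pa

288672.8


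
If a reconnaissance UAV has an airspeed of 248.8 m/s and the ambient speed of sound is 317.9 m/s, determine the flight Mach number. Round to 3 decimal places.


Step 1: M = V / a = 248.8 / 317.9
Step 2: M = 0.783

0.783


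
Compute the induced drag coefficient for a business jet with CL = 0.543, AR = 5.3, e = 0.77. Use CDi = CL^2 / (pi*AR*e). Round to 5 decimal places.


Step 1: CL^2 = 0.543^2 = 0.294849
Step 2: pi * AR * e = 3.14159 * 5.3 * 0.77 = 12.82084
Step 3: CDi = 0.294849 / 12.82084 = 0.02300

0.02300


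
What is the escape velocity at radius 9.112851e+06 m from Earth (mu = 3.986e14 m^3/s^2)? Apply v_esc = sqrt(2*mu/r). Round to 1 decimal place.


Step 1: 2*mu/r = 2 * 3.986e14 / 9.112851e+06 = 87480855.3328
Step 2: v_esc = sqrt(87480855.3328) = 9353.1 m/s

9353.1


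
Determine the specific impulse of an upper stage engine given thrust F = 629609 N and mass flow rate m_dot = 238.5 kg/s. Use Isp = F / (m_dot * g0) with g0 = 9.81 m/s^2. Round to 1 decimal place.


Step 1: m_dot * g0 = 238.5 * 9.81 = 2339.68
Step 2: Isp = 629609 / 2339.68 = 269.1 s

269.1


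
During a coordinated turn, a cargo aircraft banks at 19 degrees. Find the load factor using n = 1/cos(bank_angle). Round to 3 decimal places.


Step 1: Convert 19 degrees to radians = 0.331613
Step 2: cos(19 deg) = 0.945519
Step 3: n = 1 / 0.945519 = 1.058

1.058


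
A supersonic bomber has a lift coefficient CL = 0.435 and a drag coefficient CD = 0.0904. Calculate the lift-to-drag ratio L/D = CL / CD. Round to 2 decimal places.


Step 1: L/D = CL / CD = 0.435 / 0.0904
Step 2: L/D = 4.81

4.81


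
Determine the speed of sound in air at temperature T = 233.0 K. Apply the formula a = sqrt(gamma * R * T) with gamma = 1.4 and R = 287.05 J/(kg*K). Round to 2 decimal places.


Step 1: gamma * R * T = 1.4 * 287.05 * 233.0 = 93635.71
Step 2: a = sqrt(93635.71) = 306.00 m/s

306.00


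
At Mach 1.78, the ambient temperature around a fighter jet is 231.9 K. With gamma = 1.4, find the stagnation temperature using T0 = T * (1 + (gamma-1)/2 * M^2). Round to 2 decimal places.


Step 1: (gamma-1)/2 = 0.2
Step 2: M^2 = 3.1684
Step 3: 1 + 0.2 * 3.1684 = 1.63368
Step 4: T0 = 231.9 * 1.63368 = 378.85 K

378.85


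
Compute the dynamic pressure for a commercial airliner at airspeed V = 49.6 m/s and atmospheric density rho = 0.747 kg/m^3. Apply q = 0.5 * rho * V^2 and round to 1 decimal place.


Step 1: V^2 = 49.6^2 = 2460.16
Step 2: q = 0.5 * 0.747 * 2460.16
Step 3: q = 918.9 Pa

918.9


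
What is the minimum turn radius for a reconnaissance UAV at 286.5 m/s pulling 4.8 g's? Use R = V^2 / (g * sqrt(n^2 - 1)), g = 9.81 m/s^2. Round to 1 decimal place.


Step 1: V^2 = 286.5^2 = 82082.25
Step 2: n^2 - 1 = 4.8^2 - 1 = 22.04
Step 3: sqrt(22.04) = 4.694678
Step 4: R = 82082.25 / (9.81 * 4.694678) = 1782.3 m

1782.3


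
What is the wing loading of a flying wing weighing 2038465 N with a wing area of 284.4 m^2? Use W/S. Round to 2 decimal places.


Step 1: Wing loading = W / S = 2038465 / 284.4
Step 2: Wing loading = 7167.60 N/m^2

7167.60


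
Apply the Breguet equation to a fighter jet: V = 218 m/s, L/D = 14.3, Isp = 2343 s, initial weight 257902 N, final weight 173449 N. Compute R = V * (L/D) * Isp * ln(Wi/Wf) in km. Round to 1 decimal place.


Step 1: Coefficient = V * (L/D) * Isp = 218 * 14.3 * 2343 = 7304068.2 m
Step 2: Wi/Wf = 257902 / 173449 = 1.486904
Step 3: ln(1.486904) = 0.396696
Step 4: R = 7304068.2 * 0.396696 = 2897495.1 m = 2897.5 km

2897.5


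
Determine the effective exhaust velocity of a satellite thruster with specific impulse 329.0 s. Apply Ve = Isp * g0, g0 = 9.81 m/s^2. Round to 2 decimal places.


Step 1: Ve = Isp * g0 = 329.0 * 9.81
Step 2: Ve = 3227.49 m/s

3227.49


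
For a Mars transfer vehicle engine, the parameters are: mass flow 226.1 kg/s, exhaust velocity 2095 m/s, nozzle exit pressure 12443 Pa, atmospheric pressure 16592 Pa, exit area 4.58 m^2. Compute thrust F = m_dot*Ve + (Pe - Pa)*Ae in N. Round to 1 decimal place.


Step 1: Momentum thrust = m_dot * Ve = 226.1 * 2095 = 473679.5 N
Step 2: Pressure thrust = (Pe - Pa) * Ae = (12443 - 16592) * 4.58 = -19002.42 N
Step 3: Total thrust F = 473679.5 + -19002.42 = 454677.1 N

454677.1


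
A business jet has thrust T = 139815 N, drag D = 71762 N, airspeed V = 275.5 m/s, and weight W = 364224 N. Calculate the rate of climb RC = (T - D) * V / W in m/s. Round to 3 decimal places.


Step 1: Excess thrust = T - D = 139815 - 71762 = 68053 N
Step 2: Excess power = 68053 * 275.5 = 18748601.5 W
Step 3: RC = 18748601.5 / 364224 = 51.475 m/s

51.475


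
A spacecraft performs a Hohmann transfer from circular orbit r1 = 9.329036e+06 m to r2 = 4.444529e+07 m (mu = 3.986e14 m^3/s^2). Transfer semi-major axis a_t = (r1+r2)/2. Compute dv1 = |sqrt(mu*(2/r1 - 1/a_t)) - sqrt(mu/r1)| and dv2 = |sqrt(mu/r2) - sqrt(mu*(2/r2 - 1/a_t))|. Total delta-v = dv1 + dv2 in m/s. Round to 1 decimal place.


Step 1: Transfer semi-major axis a_t = (9.329036e+06 + 4.444529e+07) / 2 = 2.688716e+07 m
Step 2: v1 (circular at r1) = sqrt(mu/r1) = 6536.58 m/s
Step 3: v_t1 = sqrt(mu*(2/r1 - 1/a_t)) = 8404.09 m/s
Step 4: dv1 = |8404.09 - 6536.58| = 1867.51 m/s
Step 5: v2 (circular at r2) = 2994.72 m/s, v_t2 = 1764.01 m/s
Step 6: dv2 = |2994.72 - 1764.01| = 1230.7 m/s
Step 7: Total delta-v = 1867.51 + 1230.7 = 3098.2 m/s

3098.2


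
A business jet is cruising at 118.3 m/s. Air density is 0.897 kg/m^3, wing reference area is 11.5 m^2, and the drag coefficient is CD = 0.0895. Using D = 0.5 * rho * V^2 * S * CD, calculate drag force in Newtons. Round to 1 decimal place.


Step 1: Dynamic pressure q = 0.5 * 0.897 * 118.3^2 = 6276.7082 Pa
Step 2: Drag D = q * S * CD = 6276.7082 * 11.5 * 0.0895
Step 3: D = 6460.3 N

6460.3


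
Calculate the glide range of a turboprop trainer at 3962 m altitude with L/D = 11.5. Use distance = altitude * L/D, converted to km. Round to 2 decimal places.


Step 1: Glide distance = altitude * L/D = 3962 * 11.5 = 45563.0 m
Step 2: Convert to km: 45563.0 / 1000 = 45.56 km

45.56


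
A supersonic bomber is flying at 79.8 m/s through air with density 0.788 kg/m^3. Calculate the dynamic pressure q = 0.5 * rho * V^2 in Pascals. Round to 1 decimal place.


Step 1: V^2 = 79.8^2 = 6368.04
Step 2: q = 0.5 * 0.788 * 6368.04
Step 3: q = 2509.0 Pa

2509.0


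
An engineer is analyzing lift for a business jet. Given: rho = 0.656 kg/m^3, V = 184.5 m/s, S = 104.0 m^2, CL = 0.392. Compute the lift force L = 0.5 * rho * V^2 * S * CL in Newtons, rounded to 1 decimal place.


Step 1: Calculate dynamic pressure q = 0.5 * 0.656 * 184.5^2 = 0.5 * 0.656 * 34040.25 = 11165.202 Pa
Step 2: Multiply by wing area and lift coefficient: L = 11165.202 * 104.0 * 0.392
Step 3: L = 1161181.008 * 0.392 = 455183.0 N

455183.0


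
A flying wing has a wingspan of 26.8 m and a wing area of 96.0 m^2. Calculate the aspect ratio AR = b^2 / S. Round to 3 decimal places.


Step 1: b^2 = 26.8^2 = 718.24
Step 2: AR = 718.24 / 96.0 = 7.482

7.482


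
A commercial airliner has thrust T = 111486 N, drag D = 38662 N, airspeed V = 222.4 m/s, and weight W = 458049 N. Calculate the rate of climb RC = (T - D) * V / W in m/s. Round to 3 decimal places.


Step 1: Excess thrust = T - D = 111486 - 38662 = 72824 N
Step 2: Excess power = 72824 * 222.4 = 16196057.6 W
Step 3: RC = 16196057.6 / 458049 = 35.359 m/s

35.359


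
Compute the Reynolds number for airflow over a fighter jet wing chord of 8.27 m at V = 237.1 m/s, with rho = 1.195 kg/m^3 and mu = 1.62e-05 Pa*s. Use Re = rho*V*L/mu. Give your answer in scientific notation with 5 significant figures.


Step 1: Numerator = rho * V * L = 1.195 * 237.1 * 8.27 = 2343.176315
Step 2: Re = 2343.176315 / 1.62e-05
Step 3: Re = 1.4464e+08

1.4464e+08


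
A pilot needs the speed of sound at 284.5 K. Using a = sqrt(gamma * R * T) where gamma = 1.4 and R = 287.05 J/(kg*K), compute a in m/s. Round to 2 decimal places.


Step 1: gamma * R * T = 1.4 * 287.05 * 284.5 = 114332.015
Step 2: a = sqrt(114332.015) = 338.13 m/s

338.13


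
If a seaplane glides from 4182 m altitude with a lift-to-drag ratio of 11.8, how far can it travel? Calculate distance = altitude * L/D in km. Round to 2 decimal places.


Step 1: Glide distance = altitude * L/D = 4182 * 11.8 = 49347.6 m
Step 2: Convert to km: 49347.6 / 1000 = 49.35 km

49.35


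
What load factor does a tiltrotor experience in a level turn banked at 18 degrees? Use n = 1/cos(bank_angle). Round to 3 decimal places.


Step 1: Convert 18 degrees to radians = 0.314159
Step 2: cos(18 deg) = 0.951057
Step 3: n = 1 / 0.951057 = 1.051

1.051


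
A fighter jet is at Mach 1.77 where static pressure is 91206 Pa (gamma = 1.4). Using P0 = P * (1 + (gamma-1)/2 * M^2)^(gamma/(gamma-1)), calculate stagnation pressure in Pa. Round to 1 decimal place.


Step 1: (gamma-1)/2 * M^2 = 0.2 * 3.1329 = 0.62658
Step 2: 1 + 0.62658 = 1.62658
Step 3: Exponent gamma/(gamma-1) = 3.5
Step 4: P0 = 91206 * 1.62658^3.5 = 500596.0 Pa

500596.0


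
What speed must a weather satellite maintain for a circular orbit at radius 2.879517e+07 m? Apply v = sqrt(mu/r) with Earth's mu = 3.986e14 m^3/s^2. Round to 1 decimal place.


Step 1: mu / r = 3.986e14 / 2.879517e+07 = 13842599.297
Step 2: v = sqrt(13842599.297) = 3720.6 m/s

3720.6


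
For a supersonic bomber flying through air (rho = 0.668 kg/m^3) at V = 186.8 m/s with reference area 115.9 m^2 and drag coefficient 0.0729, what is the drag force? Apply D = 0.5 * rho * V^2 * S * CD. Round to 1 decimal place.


Step 1: Dynamic pressure q = 0.5 * 0.668 * 186.8^2 = 11654.6762 Pa
Step 2: Drag D = q * S * CD = 11654.6762 * 115.9 * 0.0729
Step 3: D = 98471.6 N

98471.6


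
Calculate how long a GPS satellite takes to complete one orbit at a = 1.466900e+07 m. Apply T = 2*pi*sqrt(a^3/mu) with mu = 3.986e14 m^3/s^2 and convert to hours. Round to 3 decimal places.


Step 1: a^3 / mu = 3.156469e+21 / 3.986e14 = 7.918889e+06
Step 2: sqrt(7.918889e+06) = 2814.052 s
Step 3: T = 2*pi * 2814.052 = 17681.21 s
Step 4: T in hours = 17681.21 / 3600 = 4.911 hours

4.911


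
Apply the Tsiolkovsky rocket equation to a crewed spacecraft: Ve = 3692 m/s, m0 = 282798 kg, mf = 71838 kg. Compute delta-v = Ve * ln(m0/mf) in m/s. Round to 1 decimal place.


Step 1: Mass ratio m0/mf = 282798 / 71838 = 3.936607
Step 2: ln(3.936607) = 1.370319
Step 3: delta-v = 3692 * 1.370319 = 5059.2 m/s

5059.2


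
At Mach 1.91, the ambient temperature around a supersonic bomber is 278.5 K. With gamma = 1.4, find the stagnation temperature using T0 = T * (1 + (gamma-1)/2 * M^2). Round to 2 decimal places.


Step 1: (gamma-1)/2 = 0.2
Step 2: M^2 = 3.6481
Step 3: 1 + 0.2 * 3.6481 = 1.72962
Step 4: T0 = 278.5 * 1.72962 = 481.70 K

481.70


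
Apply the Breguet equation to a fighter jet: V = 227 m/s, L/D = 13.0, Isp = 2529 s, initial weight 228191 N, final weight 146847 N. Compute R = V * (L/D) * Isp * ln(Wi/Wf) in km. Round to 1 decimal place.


Step 1: Coefficient = V * (L/D) * Isp = 227 * 13.0 * 2529 = 7463079.0 m
Step 2: Wi/Wf = 228191 / 146847 = 1.553937
Step 3: ln(1.553937) = 0.440792
Step 4: R = 7463079.0 * 0.440792 = 3289663.8 m = 3289.7 km

3289.7


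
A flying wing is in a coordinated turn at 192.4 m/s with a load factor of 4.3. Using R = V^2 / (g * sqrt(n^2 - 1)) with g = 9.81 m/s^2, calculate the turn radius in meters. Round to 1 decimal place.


Step 1: V^2 = 192.4^2 = 37017.76
Step 2: n^2 - 1 = 4.3^2 - 1 = 17.49
Step 3: sqrt(17.49) = 4.182105
Step 4: R = 37017.76 / (9.81 * 4.182105) = 902.3 m

902.3


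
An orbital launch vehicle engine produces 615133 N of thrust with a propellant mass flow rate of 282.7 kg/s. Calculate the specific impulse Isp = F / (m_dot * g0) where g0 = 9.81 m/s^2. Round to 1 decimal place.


Step 1: m_dot * g0 = 282.7 * 9.81 = 2773.29
Step 2: Isp = 615133 / 2773.29 = 221.8 s

221.8


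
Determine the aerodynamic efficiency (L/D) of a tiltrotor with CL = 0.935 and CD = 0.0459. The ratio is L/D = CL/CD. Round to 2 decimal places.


Step 1: L/D = CL / CD = 0.935 / 0.0459
Step 2: L/D = 20.37

20.37


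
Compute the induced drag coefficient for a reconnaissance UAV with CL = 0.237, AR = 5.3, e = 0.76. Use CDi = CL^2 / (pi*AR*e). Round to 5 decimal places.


Step 1: CL^2 = 0.237^2 = 0.056169
Step 2: pi * AR * e = 3.14159 * 5.3 * 0.76 = 12.654335
Step 3: CDi = 0.056169 / 12.654335 = 0.00444

0.00444


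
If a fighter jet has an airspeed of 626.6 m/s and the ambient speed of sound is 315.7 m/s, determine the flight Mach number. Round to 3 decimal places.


Step 1: M = V / a = 626.6 / 315.7
Step 2: M = 1.985

1.985


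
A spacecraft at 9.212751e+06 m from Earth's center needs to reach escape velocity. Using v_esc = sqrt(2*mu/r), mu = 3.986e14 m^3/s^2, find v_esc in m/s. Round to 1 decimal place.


Step 1: 2*mu/r = 2 * 3.986e14 / 9.212751e+06 = 86532242.1066
Step 2: v_esc = sqrt(86532242.1066) = 9302.3 m/s

9302.3


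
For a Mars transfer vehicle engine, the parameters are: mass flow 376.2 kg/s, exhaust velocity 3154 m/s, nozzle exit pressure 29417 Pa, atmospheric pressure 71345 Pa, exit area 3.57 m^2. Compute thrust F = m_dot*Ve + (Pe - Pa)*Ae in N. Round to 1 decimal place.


Step 1: Momentum thrust = m_dot * Ve = 376.2 * 3154 = 1186534.8 N
Step 2: Pressure thrust = (Pe - Pa) * Ae = (29417 - 71345) * 3.57 = -149682.96 N
Step 3: Total thrust F = 1186534.8 + -149682.96 = 1036851.8 N

1036851.8


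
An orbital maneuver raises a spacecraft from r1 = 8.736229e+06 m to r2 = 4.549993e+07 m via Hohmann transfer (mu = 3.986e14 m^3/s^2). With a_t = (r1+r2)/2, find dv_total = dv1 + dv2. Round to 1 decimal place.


Step 1: Transfer semi-major axis a_t = (8.736229e+06 + 4.549993e+07) / 2 = 2.711808e+07 m
Step 2: v1 (circular at r1) = sqrt(mu/r1) = 6754.71 m/s
Step 3: v_t1 = sqrt(mu*(2/r1 - 1/a_t)) = 8749.49 m/s
Step 4: dv1 = |8749.49 - 6754.71| = 1994.78 m/s
Step 5: v2 (circular at r2) = 2959.81 m/s, v_t2 = 1679.95 m/s
Step 6: dv2 = |2959.81 - 1679.95| = 1279.86 m/s
Step 7: Total delta-v = 1994.78 + 1279.86 = 3274.6 m/s

3274.6


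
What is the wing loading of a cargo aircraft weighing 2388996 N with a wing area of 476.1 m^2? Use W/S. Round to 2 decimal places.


Step 1: Wing loading = W / S = 2388996 / 476.1
Step 2: Wing loading = 5017.84 N/m^2

5017.84


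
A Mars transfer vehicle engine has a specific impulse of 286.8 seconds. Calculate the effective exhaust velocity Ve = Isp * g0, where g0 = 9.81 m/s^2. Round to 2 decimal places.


Step 1: Ve = Isp * g0 = 286.8 * 9.81
Step 2: Ve = 2813.51 m/s

2813.51


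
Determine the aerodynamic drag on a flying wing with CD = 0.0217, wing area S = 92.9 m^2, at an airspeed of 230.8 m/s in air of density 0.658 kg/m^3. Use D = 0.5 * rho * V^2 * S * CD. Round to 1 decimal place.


Step 1: Dynamic pressure q = 0.5 * 0.658 * 230.8^2 = 17525.3826 Pa
Step 2: Drag D = q * S * CD = 17525.3826 * 92.9 * 0.0217
Step 3: D = 35329.9 N

35329.9


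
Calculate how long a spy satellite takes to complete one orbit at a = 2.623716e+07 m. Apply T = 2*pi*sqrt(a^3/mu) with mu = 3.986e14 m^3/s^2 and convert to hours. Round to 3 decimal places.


Step 1: a^3 / mu = 1.806136e+22 / 3.986e14 = 4.531199e+07
Step 2: sqrt(4.531199e+07) = 6731.4184 s
Step 3: T = 2*pi * 6731.4184 = 42294.75 s
Step 4: T in hours = 42294.75 / 3600 = 11.749 hours

11.749


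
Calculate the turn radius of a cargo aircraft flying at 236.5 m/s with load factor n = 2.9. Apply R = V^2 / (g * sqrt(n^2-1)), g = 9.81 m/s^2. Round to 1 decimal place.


Step 1: V^2 = 236.5^2 = 55932.25
Step 2: n^2 - 1 = 2.9^2 - 1 = 7.41
Step 3: sqrt(7.41) = 2.722132
Step 4: R = 55932.25 / (9.81 * 2.722132) = 2094.5 m

2094.5


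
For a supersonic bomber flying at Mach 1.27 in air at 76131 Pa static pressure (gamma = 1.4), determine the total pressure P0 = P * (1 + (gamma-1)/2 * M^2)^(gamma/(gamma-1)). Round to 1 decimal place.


Step 1: (gamma-1)/2 * M^2 = 0.2 * 1.6129 = 0.32258
Step 2: 1 + 0.32258 = 1.32258
Step 3: Exponent gamma/(gamma-1) = 3.5
Step 4: P0 = 76131 * 1.32258^3.5 = 202552.9 Pa

202552.9


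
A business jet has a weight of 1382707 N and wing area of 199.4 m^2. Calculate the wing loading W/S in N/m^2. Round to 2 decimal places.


Step 1: Wing loading = W / S = 1382707 / 199.4
Step 2: Wing loading = 6934.34 N/m^2

6934.34


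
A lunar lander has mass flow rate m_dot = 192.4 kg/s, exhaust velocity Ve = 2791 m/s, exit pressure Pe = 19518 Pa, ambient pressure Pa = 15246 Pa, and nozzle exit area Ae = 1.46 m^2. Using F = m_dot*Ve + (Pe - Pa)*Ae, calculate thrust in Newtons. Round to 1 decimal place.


Step 1: Momentum thrust = m_dot * Ve = 192.4 * 2791 = 536988.4 N
Step 2: Pressure thrust = (Pe - Pa) * Ae = (19518 - 15246) * 1.46 = 6237.12 N
Step 3: Total thrust F = 536988.4 + 6237.12 = 543225.5 N

543225.5


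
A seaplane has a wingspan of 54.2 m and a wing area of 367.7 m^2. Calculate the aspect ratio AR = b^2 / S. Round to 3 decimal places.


Step 1: b^2 = 54.2^2 = 2937.64
Step 2: AR = 2937.64 / 367.7 = 7.989

7.989


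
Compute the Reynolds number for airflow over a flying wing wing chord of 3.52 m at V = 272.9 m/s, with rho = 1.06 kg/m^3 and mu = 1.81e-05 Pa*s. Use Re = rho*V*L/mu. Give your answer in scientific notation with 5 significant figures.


Step 1: Numerator = rho * V * L = 1.06 * 272.9 * 3.52 = 1018.24448
Step 2: Re = 1018.24448 / 1.81e-05
Step 3: Re = 5.6257e+07

5.6257e+07


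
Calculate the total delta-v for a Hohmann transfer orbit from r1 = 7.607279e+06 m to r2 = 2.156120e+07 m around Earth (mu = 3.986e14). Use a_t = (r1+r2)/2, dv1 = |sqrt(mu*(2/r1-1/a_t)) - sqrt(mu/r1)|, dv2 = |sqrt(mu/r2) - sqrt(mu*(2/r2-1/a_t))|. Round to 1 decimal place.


Step 1: Transfer semi-major axis a_t = (7.607279e+06 + 2.156120e+07) / 2 = 1.458424e+07 m
Step 2: v1 (circular at r1) = sqrt(mu/r1) = 7238.59 m/s
Step 3: v_t1 = sqrt(mu*(2/r1 - 1/a_t)) = 8801.33 m/s
Step 4: dv1 = |8801.33 - 7238.59| = 1562.74 m/s
Step 5: v2 (circular at r2) = 4299.64 m/s, v_t2 = 3105.31 m/s
Step 6: dv2 = |4299.64 - 3105.31| = 1194.33 m/s
Step 7: Total delta-v = 1562.74 + 1194.33 = 2757.1 m/s

2757.1


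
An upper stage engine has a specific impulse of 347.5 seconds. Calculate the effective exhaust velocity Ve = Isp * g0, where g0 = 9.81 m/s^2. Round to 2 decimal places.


Step 1: Ve = Isp * g0 = 347.5 * 9.81
Step 2: Ve = 3408.98 m/s

3408.98


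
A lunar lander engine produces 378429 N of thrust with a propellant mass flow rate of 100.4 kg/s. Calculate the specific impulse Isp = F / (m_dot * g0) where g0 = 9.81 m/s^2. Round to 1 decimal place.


Step 1: m_dot * g0 = 100.4 * 9.81 = 984.92
Step 2: Isp = 378429 / 984.92 = 384.2 s

384.2


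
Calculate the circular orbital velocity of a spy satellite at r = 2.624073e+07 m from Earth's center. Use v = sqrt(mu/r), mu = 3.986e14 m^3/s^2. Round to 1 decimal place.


Step 1: mu / r = 3.986e14 / 2.624073e+07 = 15190126.1893
Step 2: v = sqrt(15190126.1893) = 3897.5 m/s

3897.5


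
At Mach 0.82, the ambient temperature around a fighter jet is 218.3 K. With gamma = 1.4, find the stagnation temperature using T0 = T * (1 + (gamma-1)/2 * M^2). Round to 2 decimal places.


Step 1: (gamma-1)/2 = 0.2
Step 2: M^2 = 0.6724
Step 3: 1 + 0.2 * 0.6724 = 1.13448
Step 4: T0 = 218.3 * 1.13448 = 247.66 K

247.66


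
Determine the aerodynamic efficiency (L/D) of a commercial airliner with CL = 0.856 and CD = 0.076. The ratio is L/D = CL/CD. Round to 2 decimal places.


Step 1: L/D = CL / CD = 0.856 / 0.076
Step 2: L/D = 11.26

11.26


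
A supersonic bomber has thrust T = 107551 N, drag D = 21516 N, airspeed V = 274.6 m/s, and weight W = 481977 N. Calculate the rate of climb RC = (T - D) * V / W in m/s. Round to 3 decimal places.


Step 1: Excess thrust = T - D = 107551 - 21516 = 86035 N
Step 2: Excess power = 86035 * 274.6 = 23625211.0 W
Step 3: RC = 23625211.0 / 481977 = 49.017 m/s

49.017


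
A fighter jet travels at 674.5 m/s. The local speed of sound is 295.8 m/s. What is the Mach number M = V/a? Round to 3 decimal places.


Step 1: M = V / a = 674.5 / 295.8
Step 2: M = 2.280

2.280


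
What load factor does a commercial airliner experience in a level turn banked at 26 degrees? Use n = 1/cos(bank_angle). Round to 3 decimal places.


Step 1: Convert 26 degrees to radians = 0.453786
Step 2: cos(26 deg) = 0.898794
Step 3: n = 1 / 0.898794 = 1.113

1.113


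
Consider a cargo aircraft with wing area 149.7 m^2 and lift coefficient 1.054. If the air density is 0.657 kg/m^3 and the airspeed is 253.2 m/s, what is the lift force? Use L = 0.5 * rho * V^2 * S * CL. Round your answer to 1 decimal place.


Step 1: Calculate dynamic pressure q = 0.5 * 0.657 * 253.2^2 = 0.5 * 0.657 * 64110.24 = 21060.2138 Pa
Step 2: Multiply by wing area and lift coefficient: L = 21060.2138 * 149.7 * 1.054
Step 3: L = 3152714.0118 * 1.054 = 3322960.6 N

3322960.6


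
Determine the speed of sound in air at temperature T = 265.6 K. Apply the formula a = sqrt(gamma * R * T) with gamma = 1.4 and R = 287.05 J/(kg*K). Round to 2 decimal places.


Step 1: gamma * R * T = 1.4 * 287.05 * 265.6 = 106736.672
Step 2: a = sqrt(106736.672) = 326.71 m/s

326.71


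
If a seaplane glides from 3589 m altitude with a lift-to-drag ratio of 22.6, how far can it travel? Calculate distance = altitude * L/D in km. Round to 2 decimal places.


Step 1: Glide distance = altitude * L/D = 3589 * 22.6 = 81111.4 m
Step 2: Convert to km: 81111.4 / 1000 = 81.11 km

81.11


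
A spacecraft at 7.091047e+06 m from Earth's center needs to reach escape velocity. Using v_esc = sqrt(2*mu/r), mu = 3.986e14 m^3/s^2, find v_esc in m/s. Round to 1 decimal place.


Step 1: 2*mu/r = 2 * 3.986e14 / 7.091047e+06 = 112423454.5336
Step 2: v_esc = sqrt(112423454.5336) = 10603.0 m/s

10603.0


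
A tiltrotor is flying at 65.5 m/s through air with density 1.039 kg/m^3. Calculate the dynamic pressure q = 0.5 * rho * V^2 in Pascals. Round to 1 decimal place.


Step 1: V^2 = 65.5^2 = 4290.25
Step 2: q = 0.5 * 1.039 * 4290.25
Step 3: q = 2228.8 Pa

2228.8


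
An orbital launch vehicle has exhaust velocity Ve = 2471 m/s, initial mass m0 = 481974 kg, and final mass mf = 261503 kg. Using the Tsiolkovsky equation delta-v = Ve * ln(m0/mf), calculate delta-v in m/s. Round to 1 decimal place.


Step 1: Mass ratio m0/mf = 481974 / 261503 = 1.843092
Step 2: ln(1.843092) = 0.611444
Step 3: delta-v = 2471 * 0.611444 = 1510.9 m/s

1510.9


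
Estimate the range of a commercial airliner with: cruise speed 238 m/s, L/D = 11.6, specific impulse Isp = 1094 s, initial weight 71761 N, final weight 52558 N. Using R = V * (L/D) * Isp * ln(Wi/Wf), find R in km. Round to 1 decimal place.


Step 1: Coefficient = V * (L/D) * Isp = 238 * 11.6 * 1094 = 3020315.2 m
Step 2: Wi/Wf = 71761 / 52558 = 1.365368
Step 3: ln(1.365368) = 0.311424
Step 4: R = 3020315.2 * 0.311424 = 940598.1 m = 940.6 km

940.6


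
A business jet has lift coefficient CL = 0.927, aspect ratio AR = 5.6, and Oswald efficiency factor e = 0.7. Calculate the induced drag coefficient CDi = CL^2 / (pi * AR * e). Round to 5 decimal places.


Step 1: CL^2 = 0.927^2 = 0.859329
Step 2: pi * AR * e = 3.14159 * 5.6 * 0.7 = 12.315043
Step 3: CDi = 0.859329 / 12.315043 = 0.06978

0.06978


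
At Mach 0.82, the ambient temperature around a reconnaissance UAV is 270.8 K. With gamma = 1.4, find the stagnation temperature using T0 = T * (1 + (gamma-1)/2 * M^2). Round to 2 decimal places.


Step 1: (gamma-1)/2 = 0.2
Step 2: M^2 = 0.6724
Step 3: 1 + 0.2 * 0.6724 = 1.13448
Step 4: T0 = 270.8 * 1.13448 = 307.22 K

307.22


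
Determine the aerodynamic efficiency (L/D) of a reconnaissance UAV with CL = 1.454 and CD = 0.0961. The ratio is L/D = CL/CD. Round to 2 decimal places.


Step 1: L/D = CL / CD = 1.454 / 0.0961
Step 2: L/D = 15.13

15.13


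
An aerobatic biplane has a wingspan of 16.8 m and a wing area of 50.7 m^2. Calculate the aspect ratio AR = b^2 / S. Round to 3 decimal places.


Step 1: b^2 = 16.8^2 = 282.24
Step 2: AR = 282.24 / 50.7 = 5.567

5.567


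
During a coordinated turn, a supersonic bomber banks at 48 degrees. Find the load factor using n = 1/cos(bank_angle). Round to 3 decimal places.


Step 1: Convert 48 degrees to radians = 0.837758
Step 2: cos(48 deg) = 0.669131
Step 3: n = 1 / 0.669131 = 1.494

1.494


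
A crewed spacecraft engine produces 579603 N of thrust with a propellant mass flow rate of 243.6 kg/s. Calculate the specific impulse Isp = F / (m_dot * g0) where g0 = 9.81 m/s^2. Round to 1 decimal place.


Step 1: m_dot * g0 = 243.6 * 9.81 = 2389.72
Step 2: Isp = 579603 / 2389.72 = 242.5 s

242.5


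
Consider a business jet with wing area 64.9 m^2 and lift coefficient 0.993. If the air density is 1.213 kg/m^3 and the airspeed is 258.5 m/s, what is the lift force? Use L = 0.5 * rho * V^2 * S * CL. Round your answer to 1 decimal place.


Step 1: Calculate dynamic pressure q = 0.5 * 1.213 * 258.5^2 = 0.5 * 1.213 * 66822.25 = 40527.6946 Pa
Step 2: Multiply by wing area and lift coefficient: L = 40527.6946 * 64.9 * 0.993
Step 3: L = 2630247.3812 * 0.993 = 2611835.6 N

2611835.6


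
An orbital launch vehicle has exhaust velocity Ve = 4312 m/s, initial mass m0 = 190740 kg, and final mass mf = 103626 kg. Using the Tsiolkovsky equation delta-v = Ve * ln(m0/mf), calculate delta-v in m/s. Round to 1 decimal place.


Step 1: Mass ratio m0/mf = 190740 / 103626 = 1.840658
Step 2: ln(1.840658) = 0.610123
Step 3: delta-v = 4312 * 0.610123 = 2630.9 m/s

2630.9


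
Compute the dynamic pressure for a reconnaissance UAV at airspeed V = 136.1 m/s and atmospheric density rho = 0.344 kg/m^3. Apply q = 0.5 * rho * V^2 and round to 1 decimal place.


Step 1: V^2 = 136.1^2 = 18523.21
Step 2: q = 0.5 * 0.344 * 18523.21
Step 3: q = 3186.0 Pa

3186.0


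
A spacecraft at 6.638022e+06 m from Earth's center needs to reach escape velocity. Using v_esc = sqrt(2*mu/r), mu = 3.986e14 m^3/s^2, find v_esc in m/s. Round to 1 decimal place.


Step 1: 2*mu/r = 2 * 3.986e14 / 6.638022e+06 = 120096016.5543
Step 2: v_esc = sqrt(120096016.5543) = 10958.8 m/s

10958.8


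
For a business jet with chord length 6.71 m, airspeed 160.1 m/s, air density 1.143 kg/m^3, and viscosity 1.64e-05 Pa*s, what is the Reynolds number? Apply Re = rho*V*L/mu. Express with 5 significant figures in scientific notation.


Step 1: Numerator = rho * V * L = 1.143 * 160.1 * 6.71 = 1227.891753
Step 2: Re = 1227.891753 / 1.64e-05
Step 3: Re = 7.4871e+07

7.4871e+07


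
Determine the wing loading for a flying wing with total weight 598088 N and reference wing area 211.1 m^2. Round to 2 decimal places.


Step 1: Wing loading = W / S = 598088 / 211.1
Step 2: Wing loading = 2833.20 N/m^2

2833.20


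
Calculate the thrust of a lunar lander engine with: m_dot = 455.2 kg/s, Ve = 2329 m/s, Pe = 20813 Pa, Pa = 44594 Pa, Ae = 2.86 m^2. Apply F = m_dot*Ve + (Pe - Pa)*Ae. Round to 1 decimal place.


Step 1: Momentum thrust = m_dot * Ve = 455.2 * 2329 = 1060160.8 N
Step 2: Pressure thrust = (Pe - Pa) * Ae = (20813 - 44594) * 2.86 = -68013.66 N
Step 3: Total thrust F = 1060160.8 + -68013.66 = 992147.1 N

992147.1


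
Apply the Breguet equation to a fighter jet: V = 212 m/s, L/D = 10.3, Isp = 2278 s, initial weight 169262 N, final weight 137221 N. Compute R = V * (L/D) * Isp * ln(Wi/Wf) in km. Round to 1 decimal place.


Step 1: Coefficient = V * (L/D) * Isp = 212 * 10.3 * 2278 = 4974240.8 m
Step 2: Wi/Wf = 169262 / 137221 = 1.233499
Step 3: ln(1.233499) = 0.209855
Step 4: R = 4974240.8 * 0.209855 = 1043869.5 m = 1043.9 km

1043.9
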